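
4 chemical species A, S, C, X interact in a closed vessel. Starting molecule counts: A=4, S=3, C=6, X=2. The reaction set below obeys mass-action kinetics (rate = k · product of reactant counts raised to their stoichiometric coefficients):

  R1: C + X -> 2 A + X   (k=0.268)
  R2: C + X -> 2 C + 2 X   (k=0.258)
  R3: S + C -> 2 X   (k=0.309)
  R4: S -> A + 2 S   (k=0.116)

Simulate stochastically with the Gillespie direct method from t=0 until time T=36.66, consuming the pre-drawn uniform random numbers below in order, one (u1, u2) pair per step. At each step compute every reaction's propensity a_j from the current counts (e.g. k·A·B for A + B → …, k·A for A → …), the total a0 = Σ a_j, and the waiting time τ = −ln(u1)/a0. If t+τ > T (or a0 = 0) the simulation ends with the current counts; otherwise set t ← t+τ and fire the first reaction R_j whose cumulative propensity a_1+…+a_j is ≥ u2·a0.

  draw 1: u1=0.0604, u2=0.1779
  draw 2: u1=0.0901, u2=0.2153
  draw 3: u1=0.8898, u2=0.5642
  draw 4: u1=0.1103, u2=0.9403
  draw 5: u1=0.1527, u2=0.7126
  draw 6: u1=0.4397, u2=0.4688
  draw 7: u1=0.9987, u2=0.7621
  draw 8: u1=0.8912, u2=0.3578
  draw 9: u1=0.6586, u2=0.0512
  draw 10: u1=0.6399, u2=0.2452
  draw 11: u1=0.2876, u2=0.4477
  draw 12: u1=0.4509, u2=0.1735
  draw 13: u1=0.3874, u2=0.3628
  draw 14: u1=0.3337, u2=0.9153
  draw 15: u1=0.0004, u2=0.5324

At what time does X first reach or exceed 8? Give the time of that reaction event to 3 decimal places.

Threshold first reached at t = 1.076

t=0.000: A=4 S=3 C=6 X=2
Draw 1: a1=3.216, a2=3.096, a3=5.562, a4=0.348, a0=12.222; τ=−ln(0.0604)/12.222=0.230 → t=0.230; u2·a0=0.1779·12.222=2.174 ≤ a1=3.216 → R1 fires; A=6 S=3 C=5 X=2
Draw 2: a1=2.680, a2=2.580, a3=4.635, a4=0.348, a0=10.243; τ=−ln(0.0901)/10.243=0.235 → t=0.465; u2·a0=0.2153·10.243=2.205 ≤ a1=2.680 → R1 fires; A=8 S=3 C=4 X=2
Draw 3: a1=2.144, a2=2.064, a3=3.708, a4=0.348, a0=8.264; τ=−ln(0.8898)/8.264=0.014 → t=0.479; u2·a0=0.5642·8.264=4.663; a1+a2=4.208 < 4.663 ≤ a1+…+a3=7.916 → R3 fires; A=8 S=2 C=3 X=4
Draw 4: a1=3.216, a2=3.096, a3=1.854, a4=0.232, a0=8.398; τ=−ln(0.1103)/8.398=0.263 → t=0.741; u2·a0=0.9403·8.398=7.897; a1+a2=6.312 < 7.897 ≤ a1+…+a3=8.166 → R3 fires; A=8 S=1 C=2 X=6
Draw 5: a1=3.216, a2=3.096, a3=0.618, a4=0.116, a0=7.046; τ=−ln(0.1527)/7.046=0.267 → t=1.008; u2·a0=0.7126·7.046=5.021; a1=3.216 < 5.021 ≤ a1+a2=6.312 → R2 fires; A=8 S=1 C=3 X=7
Draw 6: a1=5.628, a2=5.418, a3=0.927, a4=0.116, a0=12.089; τ=−ln(0.4397)/12.089=0.068 → t=1.076; u2·a0=0.4688·12.089=5.667; a1=5.628 < 5.667 ≤ a1+a2=11.046 → R2 fires; A=8 S=1 C=4 X=8
Draw 7: a1=8.576, a2=8.256, a3=1.236, a4=0.116, a0=18.184; τ=−ln(0.9987)/18.184=0.000 → t=1.076; u2·a0=0.7621·18.184=13.858; a1=8.576 < 13.858 ≤ a1+a2=16.832 → R2 fires; A=8 S=1 C=5 X=9
Draw 8: a1=12.060, a2=11.610, a3=1.545, a4=0.116, a0=25.331; τ=−ln(0.8912)/25.331=0.005 → t=1.081; u2·a0=0.3578·25.331=9.063 ≤ a1=12.060 → R1 fires; A=10 S=1 C=4 X=9
Draw 9: a1=9.648, a2=9.288, a3=1.236, a4=0.116, a0=20.288; τ=−ln(0.6586)/20.288=0.021 → t=1.101; u2·a0=0.0512·20.288=1.039 ≤ a1=9.648 → R1 fires; A=12 S=1 C=3 X=9
Draw 10: a1=7.236, a2=6.966, a3=0.927, a4=0.116, a0=15.245; τ=−ln(0.6399)/15.245=0.029 → t=1.130; u2·a0=0.2452·15.245=3.738 ≤ a1=7.236 → R1 fires; A=14 S=1 C=2 X=9
Draw 11: a1=4.824, a2=4.644, a3=0.618, a4=0.116, a0=10.202; τ=−ln(0.2876)/10.202=0.122 → t=1.253; u2·a0=0.4477·10.202=4.567 ≤ a1=4.824 → R1 fires; A=16 S=1 C=1 X=9
Draw 12: a1=2.412, a2=2.322, a3=0.309, a4=0.116, a0=5.159; τ=−ln(0.4509)/5.159=0.154 → t=1.407; u2·a0=0.1735·5.159=0.895 ≤ a1=2.412 → R1 fires; A=18 S=1 C=0 X=9
Draw 13: a1=0.000, a2=0.000, a3=0.000, a4=0.116, a0=0.116; τ=−ln(0.3874)/0.116=8.175 → t=9.582; u2·a0=0.3628·0.116=0.042; a1+…+a3=0.000 < 0.042 ≤ a1+…+a4=0.116 → R4 fires; A=19 S=2 C=0 X=9
Draw 14: a1=0.000, a2=0.000, a3=0.000, a4=0.232, a0=0.232; τ=−ln(0.3337)/0.232=4.731 → t=14.313; u2·a0=0.9153·0.232=0.212; a1+…+a3=0.000 < 0.212 ≤ a1+…+a4=0.232 → R4 fires; A=20 S=3 C=0 X=9
Draw 15: a1=0.000, a2=0.000, a3=0.000, a4=0.348, a0=0.348; τ=−ln(0.0004)/0.348=22.483 → t=36.796 > T=36.66: stop.
X first becomes ≥ 8 when it reaches 8 at the event at t=1.076.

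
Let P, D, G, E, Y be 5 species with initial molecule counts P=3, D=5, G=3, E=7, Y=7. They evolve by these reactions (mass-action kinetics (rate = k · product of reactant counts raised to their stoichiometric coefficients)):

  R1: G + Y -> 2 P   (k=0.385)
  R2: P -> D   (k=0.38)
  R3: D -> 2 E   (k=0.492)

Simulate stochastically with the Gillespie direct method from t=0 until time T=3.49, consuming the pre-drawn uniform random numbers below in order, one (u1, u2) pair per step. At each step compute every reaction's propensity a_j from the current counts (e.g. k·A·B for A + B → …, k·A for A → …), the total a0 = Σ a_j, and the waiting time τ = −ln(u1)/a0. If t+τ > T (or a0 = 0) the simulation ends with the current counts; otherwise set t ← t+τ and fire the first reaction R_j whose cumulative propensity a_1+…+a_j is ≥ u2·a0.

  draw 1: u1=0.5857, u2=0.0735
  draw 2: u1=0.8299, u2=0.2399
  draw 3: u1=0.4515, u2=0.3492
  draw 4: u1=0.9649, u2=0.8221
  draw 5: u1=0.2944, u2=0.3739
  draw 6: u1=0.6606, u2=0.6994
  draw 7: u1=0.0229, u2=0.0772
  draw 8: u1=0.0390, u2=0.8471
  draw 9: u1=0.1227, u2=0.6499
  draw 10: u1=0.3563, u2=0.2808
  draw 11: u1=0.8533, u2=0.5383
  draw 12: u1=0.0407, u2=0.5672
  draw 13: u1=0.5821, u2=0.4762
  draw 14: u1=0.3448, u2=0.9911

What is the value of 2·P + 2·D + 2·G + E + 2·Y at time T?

Check how each reaction changes W = 2·P + 2·D + 2·G + E + 2·Y (weight of products minus weight of reactants):
R1: G + Y -> 2 P: (2·2) − (2·1 + 2·1) = 4 − 4 = 0
R2: P -> D: (2·1) − (2·1) = 2 − 2 = 0
R3: D -> 2 E: (1·2) − (2·1) = 2 − 2 = 0
Every reaction leaves W unchanged, so W is conserved and no simulation is needed: W(T) = W(0) = 2·3 + 2·5 + 2·3 + 7 + 2·7 = 43

Value at T = 43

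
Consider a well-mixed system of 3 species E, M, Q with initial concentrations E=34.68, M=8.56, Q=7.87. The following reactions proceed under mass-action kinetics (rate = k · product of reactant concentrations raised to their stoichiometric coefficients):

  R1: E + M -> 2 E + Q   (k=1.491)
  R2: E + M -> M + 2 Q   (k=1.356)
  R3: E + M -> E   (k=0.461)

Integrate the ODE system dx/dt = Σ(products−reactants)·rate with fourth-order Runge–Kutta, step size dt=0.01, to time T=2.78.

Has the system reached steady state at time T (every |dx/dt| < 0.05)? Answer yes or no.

RK4 with dt=0.01: 278 steps to T=2.78. Trajectory (selected grid times):
t=0.00: E=34.68 M=8.56 Q=7.87
t=0.31: E=35.27 M=0.00 Q=26.30
t=0.62: E=35.27 M=0.00 Q=26.30
t=0.93: E=35.27 M=0.00 Q=26.30
t=1.24: E=35.27 M=0.00 Q=26.30
t=1.54: E=35.27 M=0.00 Q=26.30
t=1.85: E=35.27 M=0.00 Q=26.30
t=2.16: E=35.27 M=0.00 Q=26.30
t=2.47: E=35.27 M=0.00 Q=26.30
t=2.78: E=35.27 M=0.00 Q=26.30
Rates at T: R1=0.0000, R2=0.0000, R3=0.0000
dx/dt at T (Σ net stoichiometry × rate): E=+0.0000, M=-0.0000, Q=+0.0000
Largest |dx/dt| is |+0.0000| (Q) < 0.05 → steady.

Steady state at T: yes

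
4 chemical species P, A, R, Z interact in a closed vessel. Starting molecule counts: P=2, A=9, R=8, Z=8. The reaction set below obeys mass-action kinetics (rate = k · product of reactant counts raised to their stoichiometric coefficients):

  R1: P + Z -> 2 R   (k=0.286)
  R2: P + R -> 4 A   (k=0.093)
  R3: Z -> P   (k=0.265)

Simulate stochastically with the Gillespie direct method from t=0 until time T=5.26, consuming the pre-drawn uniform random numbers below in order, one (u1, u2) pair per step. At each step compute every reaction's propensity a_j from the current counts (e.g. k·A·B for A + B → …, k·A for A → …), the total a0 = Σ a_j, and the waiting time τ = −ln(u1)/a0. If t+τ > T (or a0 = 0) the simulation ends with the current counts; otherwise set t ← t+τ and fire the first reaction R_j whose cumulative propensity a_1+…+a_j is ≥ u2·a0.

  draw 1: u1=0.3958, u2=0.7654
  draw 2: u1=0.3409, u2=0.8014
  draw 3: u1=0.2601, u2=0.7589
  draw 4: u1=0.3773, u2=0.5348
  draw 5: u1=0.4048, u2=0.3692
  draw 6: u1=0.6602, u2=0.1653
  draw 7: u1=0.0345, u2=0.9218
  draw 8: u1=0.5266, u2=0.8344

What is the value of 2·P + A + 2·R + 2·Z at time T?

Check how each reaction changes W = 2·P + A + 2·R + 2·Z (weight of products minus weight of reactants):
R1: P + Z -> 2 R: (2·2) − (2·1 + 2·1) = 4 − 4 = 0
R2: P + R -> 4 A: (1·4) − (2·1 + 2·1) = 4 − 4 = 0
R3: Z -> P: (2·1) − (2·1) = 2 − 2 = 0
Every reaction leaves W unchanged, so W is conserved and no simulation is needed: W(T) = W(0) = 2·2 + 9 + 2·8 + 2·8 = 45

Value at T = 45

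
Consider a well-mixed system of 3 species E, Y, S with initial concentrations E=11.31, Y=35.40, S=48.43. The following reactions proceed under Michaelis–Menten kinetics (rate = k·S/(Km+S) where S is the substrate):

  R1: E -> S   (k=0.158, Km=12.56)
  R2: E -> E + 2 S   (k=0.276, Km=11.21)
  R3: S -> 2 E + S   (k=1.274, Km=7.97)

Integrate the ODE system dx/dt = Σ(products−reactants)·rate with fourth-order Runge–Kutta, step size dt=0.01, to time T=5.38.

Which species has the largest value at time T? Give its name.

RK4 with dt=0.01: 538 steps to T=5.38. Trajectory (selected grid times):
t=0.00: E=11.31 Y=35.40 S=48.43
t=0.60: E=12.58 Y=35.40 S=48.65
t=1.20: E=13.84 Y=35.40 S=48.87
t=1.79: E=15.09 Y=35.40 S=49.11
t=2.39: E=16.35 Y=35.40 S=49.35
t=2.99: E=17.61 Y=35.40 S=49.61
t=3.59: E=18.87 Y=35.40 S=49.87
t=4.18: E=20.11 Y=35.40 S=50.13
t=4.78: E=21.37 Y=35.40 S=50.41
t=5.38: E=22.63 Y=35.40 S=50.69
At T=5.38: E=22.63 Y=35.40 S=50.69; the largest is S.

Dominant species at T: S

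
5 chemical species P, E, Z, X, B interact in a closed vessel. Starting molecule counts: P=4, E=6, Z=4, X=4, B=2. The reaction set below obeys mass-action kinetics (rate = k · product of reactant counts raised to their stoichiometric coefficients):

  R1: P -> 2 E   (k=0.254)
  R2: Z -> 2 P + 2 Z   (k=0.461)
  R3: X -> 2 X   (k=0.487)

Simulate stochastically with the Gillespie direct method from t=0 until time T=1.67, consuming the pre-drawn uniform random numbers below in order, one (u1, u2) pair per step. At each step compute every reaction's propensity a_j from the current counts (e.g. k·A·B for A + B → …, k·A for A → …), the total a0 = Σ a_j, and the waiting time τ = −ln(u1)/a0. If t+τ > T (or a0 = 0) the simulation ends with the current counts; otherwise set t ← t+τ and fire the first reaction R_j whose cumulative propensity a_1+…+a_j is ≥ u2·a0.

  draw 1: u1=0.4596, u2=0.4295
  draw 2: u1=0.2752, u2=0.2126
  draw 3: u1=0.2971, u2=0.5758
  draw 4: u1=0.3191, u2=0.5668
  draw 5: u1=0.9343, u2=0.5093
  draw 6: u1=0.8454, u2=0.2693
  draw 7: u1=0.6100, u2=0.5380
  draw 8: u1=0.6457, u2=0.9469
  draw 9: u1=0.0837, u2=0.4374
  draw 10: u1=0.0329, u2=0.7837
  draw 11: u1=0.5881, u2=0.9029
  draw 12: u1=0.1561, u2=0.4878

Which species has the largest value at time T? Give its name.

t=0.000: P=4 E=6 Z=4 X=4 B=2
Draw 1: a1=1.016, a2=1.844, a3=1.948, a0=4.808; τ=−ln(0.4596)/4.808=0.162 → t=0.162; u2·a0=0.4295·4.808=2.065; a1=1.016 < 2.065 ≤ a1+a2=2.860 → R2 fires; P=6 E=6 Z=5 X=4 B=2
Draw 2: a1=1.524, a2=2.305, a3=1.948, a0=5.777; τ=−ln(0.2752)/5.777=0.223 → t=0.385; u2·a0=0.2126·5.777=1.228 ≤ a1=1.524 → R1 fires; P=5 E=8 Z=5 X=4 B=2
Draw 3: a1=1.270, a2=2.305, a3=1.948, a0=5.523; τ=−ln(0.2971)/5.523=0.220 → t=0.605; u2·a0=0.5758·5.523=3.180; a1=1.270 < 3.180 ≤ a1+a2=3.575 → R2 fires; P=7 E=8 Z=6 X=4 B=2
Draw 4: a1=1.778, a2=2.766, a3=1.948, a0=6.492; τ=−ln(0.3191)/6.492=0.176 → t=0.781; u2·a0=0.5668·6.492=3.680; a1=1.778 < 3.680 ≤ a1+a2=4.544 → R2 fires; P=9 E=8 Z=7 X=4 B=2
Draw 5: a1=2.286, a2=3.227, a3=1.948, a0=7.461; τ=−ln(0.9343)/7.461=0.009 → t=0.790; u2·a0=0.5093·7.461=3.800; a1=2.286 < 3.800 ≤ a1+a2=5.513 → R2 fires; P=11 E=8 Z=8 X=4 B=2
Draw 6: a1=2.794, a2=3.688, a3=1.948, a0=8.430; τ=−ln(0.8454)/8.430=0.020 → t=0.810; u2·a0=0.2693·8.430=2.270 ≤ a1=2.794 → R1 fires; P=10 E=10 Z=8 X=4 B=2
Draw 7: a1=2.540, a2=3.688, a3=1.948, a0=8.176; τ=−ln(0.6100)/8.176=0.060 → t=0.870; u2·a0=0.5380·8.176=4.399; a1=2.540 < 4.399 ≤ a1+a2=6.228 → R2 fires; P=12 E=10 Z=9 X=4 B=2
Draw 8: a1=3.048, a2=4.149, a3=1.948, a0=9.145; τ=−ln(0.6457)/9.145=0.048 → t=0.918; u2·a0=0.9469·9.145=8.659; a1+a2=7.197 < 8.659 ≤ a1+…+a3=9.145 → R3 fires; P=12 E=10 Z=9 X=5 B=2
Draw 9: a1=3.048, a2=4.149, a3=2.435, a0=9.632; τ=−ln(0.0837)/9.632=0.258 → t=1.176; u2·a0=0.4374·9.632=4.213; a1=3.048 < 4.213 ≤ a1+a2=7.197 → R2 fires; P=14 E=10 Z=10 X=5 B=2
Draw 10: a1=3.556, a2=4.610, a3=2.435, a0=10.601; τ=−ln(0.0329)/10.601=0.322 → t=1.498; u2·a0=0.7837·10.601=8.308; a1+a2=8.166 < 8.308 ≤ a1+…+a3=10.601 → R3 fires; P=14 E=10 Z=10 X=6 B=2
Draw 11: a1=3.556, a2=4.610, a3=2.922, a0=11.088; τ=−ln(0.5881)/11.088=0.048 → t=1.546; u2·a0=0.9029·11.088=10.011; a1+a2=8.166 < 10.011 ≤ a1+…+a3=11.088 → R3 fires; P=14 E=10 Z=10 X=7 B=2
Draw 12: a1=3.556, a2=4.610, a3=3.409, a0=11.575; τ=−ln(0.1561)/11.575=0.160 → t=1.706 > T=1.67: stop.
At T=1.67: P=14 E=10 Z=10 X=7 B=2; the largest is P.

Dominant species at T: P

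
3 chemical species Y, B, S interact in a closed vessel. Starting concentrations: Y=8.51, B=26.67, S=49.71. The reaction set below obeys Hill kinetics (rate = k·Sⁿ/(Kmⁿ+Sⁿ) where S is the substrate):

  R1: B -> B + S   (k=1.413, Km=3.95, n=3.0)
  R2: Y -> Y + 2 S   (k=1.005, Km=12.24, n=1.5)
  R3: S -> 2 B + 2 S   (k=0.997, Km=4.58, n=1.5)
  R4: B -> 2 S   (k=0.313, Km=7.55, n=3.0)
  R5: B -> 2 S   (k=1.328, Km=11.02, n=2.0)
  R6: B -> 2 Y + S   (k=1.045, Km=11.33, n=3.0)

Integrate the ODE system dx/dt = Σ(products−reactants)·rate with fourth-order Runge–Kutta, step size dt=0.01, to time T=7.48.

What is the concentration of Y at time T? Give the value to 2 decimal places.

RK4 with dt=0.01: 748 steps to T=7.48. Trajectory (selected grid times):
t=0.00: Y=8.51 B=26.67 S=49.71
t=0.83: Y=10.12 B=26.29 S=55.54
t=1.66: Y=11.72 B=25.91 S=61.46
t=2.49: Y=13.32 B=25.55 S=67.46
t=3.32: Y=14.91 B=25.21 S=73.52
t=4.16: Y=16.52 B=24.86 S=79.71
t=4.99: Y=18.10 B=24.53 S=85.88
t=5.82: Y=19.68 B=24.21 S=92.09
t=6.65: Y=21.25 B=23.90 S=98.32
t=7.48: Y=22.81 B=23.60 S=104.59
Read off Y at T=7.48: 22.81

Y at T = 22.81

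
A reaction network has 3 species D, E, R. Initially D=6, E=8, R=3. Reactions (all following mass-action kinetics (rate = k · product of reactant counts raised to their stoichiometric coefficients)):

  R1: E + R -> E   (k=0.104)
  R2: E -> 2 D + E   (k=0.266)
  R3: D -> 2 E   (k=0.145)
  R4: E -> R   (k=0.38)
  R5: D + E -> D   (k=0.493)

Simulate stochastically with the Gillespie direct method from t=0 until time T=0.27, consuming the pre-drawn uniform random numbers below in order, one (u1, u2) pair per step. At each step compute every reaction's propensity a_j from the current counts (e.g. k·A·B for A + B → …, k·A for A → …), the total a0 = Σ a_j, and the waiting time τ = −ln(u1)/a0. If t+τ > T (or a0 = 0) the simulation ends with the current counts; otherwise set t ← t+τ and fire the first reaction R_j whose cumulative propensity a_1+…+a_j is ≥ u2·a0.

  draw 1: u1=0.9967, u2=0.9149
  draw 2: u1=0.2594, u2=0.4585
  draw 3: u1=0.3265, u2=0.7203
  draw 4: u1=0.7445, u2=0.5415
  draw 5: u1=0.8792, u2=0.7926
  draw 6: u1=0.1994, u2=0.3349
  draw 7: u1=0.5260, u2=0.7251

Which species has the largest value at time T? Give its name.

t=0.000: D=6 E=8 R=3
Draw 1: a1=2.496, a2=2.128, a3=0.870, a4=3.040, a5=23.664, a0=32.198; τ=−ln(0.9967)/32.198=0.000 → t=0.000; u2·a0=0.9149·32.198=29.458; a1+…+a4=8.534 < 29.458 ≤ a1+…+a5=32.198 → R5 fires; D=6 E=7 R=3
Draw 2: a1=2.184, a2=1.862, a3=0.870, a4=2.660, a5=20.706, a0=28.282; τ=−ln(0.2594)/28.282=0.048 → t=0.048; u2·a0=0.4585·28.282=12.967; a1+…+a4=7.576 < 12.967 ≤ a1+…+a5=28.282 → R5 fires; D=6 E=6 R=3
Draw 3: a1=1.872, a2=1.596, a3=0.870, a4=2.280, a5=17.748, a0=24.366; τ=−ln(0.3265)/24.366=0.046 → t=0.094; u2·a0=0.7203·24.366=17.551; a1+…+a4=6.618 < 17.551 ≤ a1+…+a5=24.366 → R5 fires; D=6 E=5 R=3
Draw 4: a1=1.560, a2=1.330, a3=0.870, a4=1.900, a5=14.790, a0=20.450; τ=−ln(0.7445)/20.450=0.014 → t=0.108; u2·a0=0.5415·20.450=11.074; a1+…+a4=5.660 < 11.074 ≤ a1+…+a5=20.450 → R5 fires; D=6 E=4 R=3
Draw 5: a1=1.248, a2=1.064, a3=0.870, a4=1.520, a5=11.832, a0=16.534; τ=−ln(0.8792)/16.534=0.008 → t=0.116; u2·a0=0.7926·16.534=13.105; a1+…+a4=4.702 < 13.105 ≤ a1+…+a5=16.534 → R5 fires; D=6 E=3 R=3
Draw 6: a1=0.936, a2=0.798, a3=0.870, a4=1.140, a5=8.874, a0=12.618; τ=−ln(0.1994)/12.618=0.128 → t=0.244; u2·a0=0.3349·12.618=4.226; a1+…+a4=3.744 < 4.226 ≤ a1+…+a5=12.618 → R5 fires; D=6 E=2 R=3
Draw 7: a1=0.624, a2=0.532, a3=0.870, a4=0.760, a5=5.916, a0=8.702; τ=−ln(0.5260)/8.702=0.074 → t=0.318 > T=0.27: stop.
At T=0.27: D=6 E=2 R=3; the largest is D.

Dominant species at T: D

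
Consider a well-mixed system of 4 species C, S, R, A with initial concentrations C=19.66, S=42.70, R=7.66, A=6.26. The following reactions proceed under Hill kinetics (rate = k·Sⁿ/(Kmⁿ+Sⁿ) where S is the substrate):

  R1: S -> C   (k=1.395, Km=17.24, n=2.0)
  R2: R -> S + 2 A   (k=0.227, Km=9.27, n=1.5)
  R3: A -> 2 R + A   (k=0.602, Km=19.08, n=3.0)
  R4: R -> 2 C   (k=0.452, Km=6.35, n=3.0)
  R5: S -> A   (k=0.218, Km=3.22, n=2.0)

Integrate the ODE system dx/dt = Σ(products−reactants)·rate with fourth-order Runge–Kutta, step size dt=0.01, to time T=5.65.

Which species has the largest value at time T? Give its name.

RK4 with dt=0.01: 565 steps to T=5.65. Trajectory (selected grid times):
t=0.00: C=19.66 S=42.70 R=7.66 A=6.26
t=0.63: C=20.77 S=41.87 R=7.45 A=6.52
t=1.26: C=21.87 S=41.04 R=7.25 A=6.77
t=1.88: C=22.93 S=40.23 R=7.06 A=7.02
t=2.51: C=23.99 S=39.41 R=6.88 A=7.27
t=3.14: C=25.04 S=38.60 R=6.71 A=7.52
t=3.77: C=26.07 S=37.78 R=6.55 A=7.76
t=4.39: C=27.08 S=36.99 R=6.40 A=8.00
t=5.02: C=28.08 S=36.18 R=6.26 A=8.24
t=5.65: C=29.07 S=35.39 R=6.13 A=8.48
At T=5.65: C=29.07 S=35.39 R=6.13 A=8.48; the largest is S.

Dominant species at T: S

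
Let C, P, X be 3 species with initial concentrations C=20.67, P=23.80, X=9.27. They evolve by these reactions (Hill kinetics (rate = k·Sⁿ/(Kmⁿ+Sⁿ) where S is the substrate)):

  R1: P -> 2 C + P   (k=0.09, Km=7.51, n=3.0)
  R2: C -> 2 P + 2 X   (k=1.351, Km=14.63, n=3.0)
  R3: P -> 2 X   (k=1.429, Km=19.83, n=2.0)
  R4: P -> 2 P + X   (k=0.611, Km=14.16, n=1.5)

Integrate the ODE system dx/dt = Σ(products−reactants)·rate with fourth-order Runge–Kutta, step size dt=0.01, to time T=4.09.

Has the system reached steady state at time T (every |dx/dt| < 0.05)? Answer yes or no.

RK4 with dt=0.01: 409 steps to T=4.09. Trajectory (selected grid times):
t=0.00: C=20.67 P=23.80 X=9.27
t=0.45: C=20.30 P=24.50 X=11.12
t=0.91: C=19.93 P=25.19 X=13.02
t=1.36: C=19.58 P=25.85 X=14.88
t=1.82: C=19.23 P=26.50 X=16.78
t=2.27: C=18.89 P=27.12 X=18.65
t=2.73: C=18.55 P=27.74 X=20.56
t=3.18: C=18.22 P=28.32 X=22.43
t=3.64: C=17.90 P=28.89 X=24.34
t=4.09: C=17.59 P=29.44 X=26.20
Rates at T: R1=0.0885, R2=0.8575, R3=0.9830, R4=0.4582
dx/dt at T (Σ net stoichiometry × rate): C=-0.6805, P=+1.1903, X=+4.1392
Largest |dx/dt| is |+4.1392| (X) ≥ 0.05 → not steady.

Steady state at T: no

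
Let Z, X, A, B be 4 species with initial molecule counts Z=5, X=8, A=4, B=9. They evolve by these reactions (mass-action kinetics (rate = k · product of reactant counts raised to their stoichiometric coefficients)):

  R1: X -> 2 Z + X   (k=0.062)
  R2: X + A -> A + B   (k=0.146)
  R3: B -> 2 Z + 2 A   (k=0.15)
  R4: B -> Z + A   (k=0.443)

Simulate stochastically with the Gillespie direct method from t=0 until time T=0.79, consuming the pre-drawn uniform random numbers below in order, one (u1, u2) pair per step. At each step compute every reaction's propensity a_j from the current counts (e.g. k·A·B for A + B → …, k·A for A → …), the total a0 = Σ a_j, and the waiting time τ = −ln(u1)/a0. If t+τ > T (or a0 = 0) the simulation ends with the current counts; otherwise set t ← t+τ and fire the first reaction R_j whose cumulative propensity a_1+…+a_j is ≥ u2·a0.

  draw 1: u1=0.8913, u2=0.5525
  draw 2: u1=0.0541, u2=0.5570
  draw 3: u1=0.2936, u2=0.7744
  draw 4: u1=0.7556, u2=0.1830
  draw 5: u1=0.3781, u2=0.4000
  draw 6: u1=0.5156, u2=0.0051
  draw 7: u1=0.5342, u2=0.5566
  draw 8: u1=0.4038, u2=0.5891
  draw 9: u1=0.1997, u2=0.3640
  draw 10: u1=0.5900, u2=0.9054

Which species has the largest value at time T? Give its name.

t=0.000: Z=5 X=8 A=4 B=9
Draw 1: a1=0.496, a2=4.672, a3=1.350, a4=3.987, a0=10.505; τ=−ln(0.8913)/10.505=0.011 → t=0.011; u2·a0=0.5525·10.505=5.804; a1+a2=5.168 < 5.804 ≤ a1+…+a3=6.518 → R3 fires; Z=7 X=8 A=6 B=8
Draw 2: a1=0.496, a2=7.008, a3=1.200, a4=3.544, a0=12.248; τ=−ln(0.0541)/12.248=0.238 → t=0.249; u2·a0=0.5570·12.248=6.822; a1=0.496 < 6.822 ≤ a1+a2=7.504 → R2 fires; Z=7 X=7 A=6 B=9
Draw 3: a1=0.434, a2=6.132, a3=1.350, a4=3.987, a0=11.903; τ=−ln(0.2936)/11.903=0.103 → t=0.352; u2·a0=0.7744·11.903=9.218; a1+…+a3=7.916 < 9.218 ≤ a1+…+a4=11.903 → R4 fires; Z=8 X=7 A=7 B=8
Draw 4: a1=0.434, a2=7.154, a3=1.200, a4=3.544, a0=12.332; τ=−ln(0.7556)/12.332=0.023 → t=0.375; u2·a0=0.1830·12.332=2.257; a1=0.434 < 2.257 ≤ a1+a2=7.588 → R2 fires; Z=8 X=6 A=7 B=9
Draw 5: a1=0.372, a2=6.132, a3=1.350, a4=3.987, a0=11.841; τ=−ln(0.3781)/11.841=0.082 → t=0.457; u2·a0=0.4000·11.841=4.736; a1=0.372 < 4.736 ≤ a1+a2=6.504 → R2 fires; Z=8 X=5 A=7 B=10
Draw 6: a1=0.310, a2=5.110, a3=1.500, a4=4.430, a0=11.350; τ=−ln(0.5156)/11.350=0.058 → t=0.515; u2·a0=0.0051·11.350=0.058 ≤ a1=0.310 → R1 fires; Z=10 X=5 A=7 B=10
Draw 7: a1=0.310, a2=5.110, a3=1.500, a4=4.430, a0=11.350; τ=−ln(0.5342)/11.350=0.055 → t=0.571; u2·a0=0.5566·11.350=6.317; a1+a2=5.420 < 6.317 ≤ a1+…+a3=6.920 → R3 fires; Z=12 X=5 A=9 B=9
Draw 8: a1=0.310, a2=6.570, a3=1.350, a4=3.987, a0=12.217; τ=−ln(0.4038)/12.217=0.074 → t=0.645; u2·a0=0.5891·12.217=7.197; a1+a2=6.880 < 7.197 ≤ a1+…+a3=8.230 → R3 fires; Z=14 X=5 A=11 B=8
Draw 9: a1=0.310, a2=8.030, a3=1.200, a4=3.544, a0=13.084; τ=−ln(0.1997)/13.084=0.123 → t=0.768; u2·a0=0.3640·13.084=4.763; a1=0.310 < 4.763 ≤ a1+a2=8.340 → R2 fires; Z=14 X=4 A=11 B=9
Draw 10: a1=0.248, a2=6.424, a3=1.350, a4=3.987, a0=12.009; τ=−ln(0.5900)/12.009=0.044 → t=0.812 > T=0.79: stop.
At T=0.79: Z=14 X=4 A=11 B=9; the largest is Z.

Dominant species at T: Z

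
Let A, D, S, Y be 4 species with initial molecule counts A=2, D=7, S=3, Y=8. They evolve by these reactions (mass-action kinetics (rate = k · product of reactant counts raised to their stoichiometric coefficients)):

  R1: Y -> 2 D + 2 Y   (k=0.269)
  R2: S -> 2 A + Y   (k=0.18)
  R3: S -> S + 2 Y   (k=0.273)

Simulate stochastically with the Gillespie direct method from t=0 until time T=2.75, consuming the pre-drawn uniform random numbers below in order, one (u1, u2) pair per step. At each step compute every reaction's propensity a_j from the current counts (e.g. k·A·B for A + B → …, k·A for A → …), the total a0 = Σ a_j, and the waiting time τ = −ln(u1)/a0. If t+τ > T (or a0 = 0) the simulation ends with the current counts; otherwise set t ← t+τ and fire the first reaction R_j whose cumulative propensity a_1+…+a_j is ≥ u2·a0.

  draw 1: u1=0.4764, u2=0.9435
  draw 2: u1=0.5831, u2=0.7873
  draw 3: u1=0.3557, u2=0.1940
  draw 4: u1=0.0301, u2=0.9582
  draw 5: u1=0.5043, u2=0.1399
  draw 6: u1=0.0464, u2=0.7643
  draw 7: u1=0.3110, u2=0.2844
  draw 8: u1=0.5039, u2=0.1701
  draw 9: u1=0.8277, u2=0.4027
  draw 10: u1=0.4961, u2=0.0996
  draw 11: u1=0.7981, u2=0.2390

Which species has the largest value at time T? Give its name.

Dominant species at T: D

t=0.000: A=2 D=7 S=3 Y=8
Draw 1: a1=2.152, a2=0.540, a3=0.819, a0=3.511; τ=−ln(0.4764)/3.511=0.211 → t=0.211; u2·a0=0.9435·3.511=3.313; a1+a2=2.692 < 3.313 ≤ a1+…+a3=3.511 → R3 fires; A=2 D=7 S=3 Y=10
Draw 2: a1=2.690, a2=0.540, a3=0.819, a0=4.049; τ=−ln(0.5831)/4.049=0.133 → t=0.344; u2·a0=0.7873·4.049=3.188; a1=2.690 < 3.188 ≤ a1+a2=3.230 → R2 fires; A=4 D=7 S=2 Y=11
Draw 3: a1=2.959, a2=0.360, a3=0.546, a0=3.865; τ=−ln(0.3557)/3.865=0.267 → t=0.612; u2·a0=0.1940·3.865=0.750 ≤ a1=2.959 → R1 fires; A=4 D=9 S=2 Y=12
Draw 4: a1=3.228, a2=0.360, a3=0.546, a0=4.134; τ=−ln(0.0301)/4.134=0.847 → t=1.459; u2·a0=0.9582·4.134=3.961; a1+a2=3.588 < 3.961 ≤ a1+…+a3=4.134 → R3 fires; A=4 D=9 S=2 Y=14
Draw 5: a1=3.766, a2=0.360, a3=0.546, a0=4.672; τ=−ln(0.5043)/4.672=0.147 → t=1.606; u2·a0=0.1399·4.672=0.654 ≤ a1=3.766 → R1 fires; A=4 D=11 S=2 Y=15
Draw 6: a1=4.035, a2=0.360, a3=0.546, a0=4.941; τ=−ln(0.0464)/4.941=0.621 → t=2.227; u2·a0=0.7643·4.941=3.776 ≤ a1=4.035 → R1 fires; A=4 D=13 S=2 Y=16
Draw 7: a1=4.304, a2=0.360, a3=0.546, a0=5.210; τ=−ln(0.3110)/5.210=0.224 → t=2.451; u2·a0=0.2844·5.210=1.482 ≤ a1=4.304 → R1 fires; A=4 D=15 S=2 Y=17
Draw 8: a1=4.573, a2=0.360, a3=0.546, a0=5.479; τ=−ln(0.5039)/5.479=0.125 → t=2.576; u2·a0=0.1701·5.479=0.932 ≤ a1=4.573 → R1 fires; A=4 D=17 S=2 Y=18
Draw 9: a1=4.842, a2=0.360, a3=0.546, a0=5.748; τ=−ln(0.8277)/5.748=0.033 → t=2.609; u2·a0=0.4027·5.748=2.315 ≤ a1=4.842 → R1 fires; A=4 D=19 S=2 Y=19
Draw 10: a1=5.111, a2=0.360, a3=0.546, a0=6.017; τ=−ln(0.4961)/6.017=0.116 → t=2.726; u2·a0=0.0996·6.017=0.599 ≤ a1=5.111 → R1 fires; A=4 D=21 S=2 Y=20
Draw 11: a1=5.380, a2=0.360, a3=0.546, a0=6.286; τ=−ln(0.7981)/6.286=0.036 → t=2.762 > T=2.75: stop.
At T=2.75: A=4 D=21 S=2 Y=20; the largest is D.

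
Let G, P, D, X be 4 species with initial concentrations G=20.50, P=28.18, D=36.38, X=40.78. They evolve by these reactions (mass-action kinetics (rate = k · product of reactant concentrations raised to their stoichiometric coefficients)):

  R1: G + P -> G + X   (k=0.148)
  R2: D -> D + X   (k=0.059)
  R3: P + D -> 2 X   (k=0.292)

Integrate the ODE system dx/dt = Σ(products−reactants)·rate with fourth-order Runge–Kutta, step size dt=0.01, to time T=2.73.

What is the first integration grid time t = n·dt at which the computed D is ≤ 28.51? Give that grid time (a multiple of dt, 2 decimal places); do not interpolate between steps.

RK4 with dt=0.01: 273 steps to T=2.73. Trajectory (selected grid times):
t=0.00: G=20.50 P=28.18 D=36.38 X=40.78
t=0.03: G=20.50 P=19.32 D=29.65 X=56.43
t=0.04: G=20.50 P=17.23 D=28.11 X=60.08
t=0.30: G=20.50 P=1.65 D=17.47 X=86.61
t=0.61: G=20.50 P=0.14 D=16.53 X=89.36
t=0.91: G=20.50 P=0.01 D=16.46 X=89.86
t=1.21: G=20.50 P=0.00 D=16.45 X=90.17
t=1.52: G=20.50 P=0.00 D=16.45 X=90.47
t=1.82: G=20.50 P=0.00 D=16.45 X=90.76
t=2.12: G=20.50 P=0.00 D=16.45 X=91.06
t=2.43: G=20.50 P=0.00 D=16.45 X=91.36
t=2.73: G=20.50 P=0.00 D=16.45 X=91.65
D(0.03)=29.648 > 28.51 but D(0.04)=28.110 ≤ 28.51, so the first grid time is t=0.04.

Threshold first reached at t = 0.04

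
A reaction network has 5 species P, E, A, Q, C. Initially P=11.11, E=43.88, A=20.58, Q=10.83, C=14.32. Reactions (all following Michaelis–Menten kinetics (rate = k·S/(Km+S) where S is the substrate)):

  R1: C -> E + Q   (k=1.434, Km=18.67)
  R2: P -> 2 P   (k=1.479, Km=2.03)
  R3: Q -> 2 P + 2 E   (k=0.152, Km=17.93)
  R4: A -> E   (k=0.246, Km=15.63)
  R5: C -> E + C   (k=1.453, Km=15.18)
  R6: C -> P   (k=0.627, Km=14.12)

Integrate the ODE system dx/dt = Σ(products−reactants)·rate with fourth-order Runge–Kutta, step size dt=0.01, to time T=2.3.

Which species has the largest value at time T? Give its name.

RK4 with dt=0.01: 230 steps to T=2.3. Trajectory (selected grid times):
t=0.00: P=11.11 E=43.88 A=20.58 Q=10.83 C=14.32
t=0.26: P=11.55 E=44.29 A=20.54 Q=10.98 C=14.08
t=0.51: P=11.97 E=44.68 A=20.51 Q=11.12 C=13.85
t=0.77: P=12.41 E=45.09 A=20.47 Q=11.26 C=13.61
t=1.02: P=12.83 E=45.47 A=20.44 Q=11.39 C=13.38
t=1.28: P=13.28 E=45.87 A=20.40 Q=11.53 C=13.15
t=1.53: P=13.70 E=46.25 A=20.37 Q=11.67 C=12.92
t=1.79: P=14.15 E=46.64 A=20.33 Q=11.80 C=12.69
t=2.04: P=14.58 E=47.01 A=20.30 Q=11.93 C=12.48
t=2.30: P=15.02 E=47.40 A=20.26 Q=12.06 C=12.25
At T=2.3: P=15.02 E=47.40 A=20.26 Q=12.06 C=12.25; the largest is E.

Dominant species at T: E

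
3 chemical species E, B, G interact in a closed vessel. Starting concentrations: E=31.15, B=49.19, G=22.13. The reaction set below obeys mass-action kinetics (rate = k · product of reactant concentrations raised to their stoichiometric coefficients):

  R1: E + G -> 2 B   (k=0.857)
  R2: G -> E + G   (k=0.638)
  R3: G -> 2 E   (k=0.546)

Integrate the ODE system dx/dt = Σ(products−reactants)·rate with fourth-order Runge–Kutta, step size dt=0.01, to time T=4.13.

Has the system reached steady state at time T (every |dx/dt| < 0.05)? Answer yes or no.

RK4 with dt=0.01: 413 steps to T=4.13. Trajectory (selected grid times):
t=0.00: E=31.15 B=49.19 G=22.13
t=0.46: E=11.94 B=91.95 G=0.06
t=0.92: E=11.89 B=92.07 G=0.00
t=1.38: E=11.89 B=92.07 G=0.00
t=1.84: E=11.89 B=92.07 G=0.00
t=2.29: E=11.89 B=92.07 G=0.00
t=2.75: E=11.89 B=92.07 G=0.00
t=3.21: E=11.89 B=92.07 G=0.00
t=3.67: E=11.89 B=92.07 G=0.00
t=4.13: E=11.89 B=92.07 G=0.00
Rates at T: R1=0.0000, R2=0.0000, R3=0.0000
dx/dt at T (Σ net stoichiometry × rate): E=-0.0000, B=+0.0000, G=-0.0000
Largest |dx/dt| is |+0.0000| (B) < 0.05 → steady.

Steady state at T: yes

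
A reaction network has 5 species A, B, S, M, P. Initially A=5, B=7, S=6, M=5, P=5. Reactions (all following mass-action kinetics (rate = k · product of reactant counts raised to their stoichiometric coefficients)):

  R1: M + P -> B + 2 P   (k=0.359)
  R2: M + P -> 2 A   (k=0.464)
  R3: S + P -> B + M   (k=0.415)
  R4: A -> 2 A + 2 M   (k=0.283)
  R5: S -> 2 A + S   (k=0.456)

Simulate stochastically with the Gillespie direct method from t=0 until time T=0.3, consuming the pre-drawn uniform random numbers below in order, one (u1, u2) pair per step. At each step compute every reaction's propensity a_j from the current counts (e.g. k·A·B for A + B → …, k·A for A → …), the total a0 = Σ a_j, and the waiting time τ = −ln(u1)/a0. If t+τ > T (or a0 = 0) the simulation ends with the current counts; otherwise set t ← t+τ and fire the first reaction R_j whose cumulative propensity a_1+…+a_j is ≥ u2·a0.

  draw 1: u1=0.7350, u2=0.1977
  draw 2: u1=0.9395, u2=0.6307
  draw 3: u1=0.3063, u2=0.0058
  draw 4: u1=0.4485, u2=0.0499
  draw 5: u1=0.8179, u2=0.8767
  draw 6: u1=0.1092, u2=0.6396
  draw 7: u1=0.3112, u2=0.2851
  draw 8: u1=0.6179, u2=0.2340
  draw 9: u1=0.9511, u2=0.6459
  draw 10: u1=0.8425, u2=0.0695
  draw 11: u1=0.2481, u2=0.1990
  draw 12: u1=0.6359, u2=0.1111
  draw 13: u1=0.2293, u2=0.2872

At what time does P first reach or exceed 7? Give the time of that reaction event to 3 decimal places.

Threshold first reached at t = 0.066

t=0.000: A=5 B=7 S=6 M=5 P=5
Draw 1: a1=8.975, a2=11.600, a3=12.450, a4=1.415, a5=2.736, a0=37.176; τ=−ln(0.7350)/37.176=0.008 → t=0.008; u2·a0=0.1977·37.176=7.350 ≤ a1=8.975 → R1 fires; A=5 B=8 S=6 M=4 P=6
Draw 2: a1=8.616, a2=11.136, a3=14.940, a4=1.415, a5=2.736, a0=38.843; τ=−ln(0.9395)/38.843=0.002 → t=0.010; u2·a0=0.6307·38.843=24.498; a1+a2=19.752 < 24.498 ≤ a1+…+a3=34.692 → R3 fires; A=5 B=9 S=5 M=5 P=5
Draw 3: a1=8.975, a2=11.600, a3=10.375, a4=1.415, a5=2.280, a0=34.645; τ=−ln(0.3063)/34.645=0.034 → t=0.044; u2·a0=0.0058·34.645=0.201 ≤ a1=8.975 → R1 fires; A=5 B=10 S=5 M=4 P=6
Draw 4: a1=8.616, a2=11.136, a3=12.450, a4=1.415, a5=2.280, a0=35.897; τ=−ln(0.4485)/35.897=0.022 → t=0.066; u2·a0=0.0499·35.897=1.791 ≤ a1=8.616 → R1 fires; A=5 B=11 S=5 M=3 P=7
Draw 5: a1=7.539, a2=9.744, a3=14.525, a4=1.415, a5=2.280, a0=35.503; τ=−ln(0.8179)/35.503=0.006 → t=0.072; u2·a0=0.8767·35.503=31.125; a1+a2=17.283 < 31.125 ≤ a1+…+a3=31.808 → R3 fires; A=5 B=12 S=4 M=4 P=6
Draw 6: a1=8.616, a2=11.136, a3=9.960, a4=1.415, a5=1.824, a0=32.951; τ=−ln(0.1092)/32.951=0.067 → t=0.139; u2·a0=0.6396·32.951=21.075; a1+a2=19.752 < 21.075 ≤ a1+…+a3=29.712 → R3 fires; A=5 B=13 S=3 M=5 P=5
Draw 7: a1=8.975, a2=11.600, a3=6.225, a4=1.415, a5=1.368, a0=29.583; τ=−ln(0.3112)/29.583=0.039 → t=0.179; u2·a0=0.2851·29.583=8.434 ≤ a1=8.975 → R1 fires; A=5 B=14 S=3 M=4 P=6
Draw 8: a1=8.616, a2=11.136, a3=7.470, a4=1.415, a5=1.368, a0=30.005; τ=−ln(0.6179)/30.005=0.016 → t=0.195; u2·a0=0.2340·30.005=7.021 ≤ a1=8.616 → R1 fires; A=5 B=15 S=3 M=3 P=7
Draw 9: a1=7.539, a2=9.744, a3=8.715, a4=1.415, a5=1.368, a0=28.781; τ=−ln(0.9511)/28.781=0.002 → t=0.196; u2·a0=0.6459·28.781=18.590; a1+a2=17.283 < 18.590 ≤ a1+…+a3=25.998 → R3 fires; A=5 B=16 S=2 M=4 P=6
Draw 10: a1=8.616, a2=11.136, a3=4.980, a4=1.415, a5=0.912, a0=27.059; τ=−ln(0.8425)/27.059=0.006 → t=0.203; u2·a0=0.0695·27.059=1.881 ≤ a1=8.616 → R1 fires; A=5 B=17 S=2 M=3 P=7
Draw 11: a1=7.539, a2=9.744, a3=5.810, a4=1.415, a5=0.912, a0=25.420; τ=−ln(0.2481)/25.420=0.055 → t=0.258; u2·a0=0.1990·25.420=5.059 ≤ a1=7.539 → R1 fires; A=5 B=18 S=2 M=2 P=8
Draw 12: a1=5.744, a2=7.424, a3=6.640, a4=1.415, a5=0.912, a0=22.135; τ=−ln(0.6359)/22.135=0.020 → t=0.278; u2·a0=0.1111·22.135=2.459 ≤ a1=5.744 → R1 fires; A=5 B=19 S=2 M=1 P=9
Draw 13: a1=3.231, a2=4.176, a3=7.470, a4=1.415, a5=0.912, a0=17.204; τ=−ln(0.2293)/17.204=0.086 → t=0.364 > T=0.3: stop.
P first becomes ≥ 7 when it reaches 7 at the event at t=0.066.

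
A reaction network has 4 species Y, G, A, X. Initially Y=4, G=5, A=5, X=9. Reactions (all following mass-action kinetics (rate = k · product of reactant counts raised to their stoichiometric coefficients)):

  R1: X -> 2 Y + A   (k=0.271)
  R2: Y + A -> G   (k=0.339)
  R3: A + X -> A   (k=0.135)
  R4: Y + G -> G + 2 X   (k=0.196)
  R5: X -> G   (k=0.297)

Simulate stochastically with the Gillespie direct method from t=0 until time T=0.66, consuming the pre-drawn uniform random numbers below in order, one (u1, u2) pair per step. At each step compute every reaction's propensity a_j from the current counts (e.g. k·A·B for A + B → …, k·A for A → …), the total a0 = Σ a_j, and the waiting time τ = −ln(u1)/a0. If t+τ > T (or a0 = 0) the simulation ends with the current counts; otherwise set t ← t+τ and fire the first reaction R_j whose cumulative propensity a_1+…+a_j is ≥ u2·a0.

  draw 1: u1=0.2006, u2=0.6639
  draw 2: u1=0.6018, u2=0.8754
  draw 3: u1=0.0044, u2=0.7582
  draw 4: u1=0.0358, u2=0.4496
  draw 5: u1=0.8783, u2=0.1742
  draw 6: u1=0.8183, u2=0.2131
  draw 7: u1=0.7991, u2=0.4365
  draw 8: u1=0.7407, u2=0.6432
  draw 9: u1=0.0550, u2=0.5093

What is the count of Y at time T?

t=0.000: Y=4 G=5 A=5 X=9
Draw 1: a1=2.439, a2=6.780, a3=6.075, a4=3.920, a5=2.673, a0=21.887; τ=−ln(0.2006)/21.887=0.073 → t=0.073; u2·a0=0.6639·21.887=14.531; a1+a2=9.219 < 14.531 ≤ a1+…+a3=15.294 → R3 fires; Y=4 G=5 A=5 X=8
Draw 2: a1=2.168, a2=6.780, a3=5.400, a4=3.920, a5=2.376, a0=20.644; τ=−ln(0.6018)/20.644=0.025 → t=0.098; u2·a0=0.8754·20.644=18.072; a1+…+a3=14.348 < 18.072 ≤ a1+…+a4=18.268 → R4 fires; Y=3 G=5 A=5 X=10
Draw 3: a1=2.710, a2=5.085, a3=6.750, a4=2.940, a5=2.970, a0=20.455; τ=−ln(0.0044)/20.455=0.265 → t=0.363; u2·a0=0.7582·20.455=15.509; a1+…+a3=14.545 < 15.509 ≤ a1+…+a4=17.485 → R4 fires; Y=2 G=5 A=5 X=12
Draw 4: a1=3.252, a2=3.390, a3=8.100, a4=1.960, a5=3.564, a0=20.266; τ=−ln(0.0358)/20.266=0.164 → t=0.528; u2·a0=0.4496·20.266=9.112; a1+a2=6.642 < 9.112 ≤ a1+…+a3=14.742 → R3 fires; Y=2 G=5 A=5 X=11
Draw 5: a1=2.981, a2=3.390, a3=7.425, a4=1.960, a5=3.267, a0=19.023; τ=−ln(0.8783)/19.023=0.007 → t=0.534; u2·a0=0.1742·19.023=3.314; a1=2.981 < 3.314 ≤ a1+a2=6.371 → R2 fires; Y=1 G=6 A=4 X=11
Draw 6: a1=2.981, a2=1.356, a3=5.940, a4=1.176, a5=3.267, a0=14.720; τ=−ln(0.8183)/14.720=0.014 → t=0.548; u2·a0=0.2131·14.720=3.137; a1=2.981 < 3.137 ≤ a1+a2=4.337 → R2 fires; Y=0 G=7 A=3 X=11
Draw 7: a1=2.981, a2=0.000, a3=4.455, a4=0.000, a5=3.267, a0=10.703; τ=−ln(0.7991)/10.703=0.021 → t=0.569; u2·a0=0.4365·10.703=4.672; a1+a2=2.981 < 4.672 ≤ a1+…+a3=7.436 → R3 fires; Y=0 G=7 A=3 X=10
Draw 8: a1=2.710, a2=0.000, a3=4.050, a4=0.000, a5=2.970, a0=9.730; τ=−ln(0.7407)/9.730=0.031 → t=0.600; u2·a0=0.6432·9.730=6.258; a1+a2=2.710 < 6.258 ≤ a1+…+a3=6.760 → R3 fires; Y=0 G=7 A=3 X=9
Draw 9: a1=2.439, a2=0.000, a3=3.645, a4=0.000, a5=2.673, a0=8.757; τ=−ln(0.0550)/8.757=0.331 → t=0.931 > T=0.66: stop.
Read off Y at T=0.66: 0

Y at T = 0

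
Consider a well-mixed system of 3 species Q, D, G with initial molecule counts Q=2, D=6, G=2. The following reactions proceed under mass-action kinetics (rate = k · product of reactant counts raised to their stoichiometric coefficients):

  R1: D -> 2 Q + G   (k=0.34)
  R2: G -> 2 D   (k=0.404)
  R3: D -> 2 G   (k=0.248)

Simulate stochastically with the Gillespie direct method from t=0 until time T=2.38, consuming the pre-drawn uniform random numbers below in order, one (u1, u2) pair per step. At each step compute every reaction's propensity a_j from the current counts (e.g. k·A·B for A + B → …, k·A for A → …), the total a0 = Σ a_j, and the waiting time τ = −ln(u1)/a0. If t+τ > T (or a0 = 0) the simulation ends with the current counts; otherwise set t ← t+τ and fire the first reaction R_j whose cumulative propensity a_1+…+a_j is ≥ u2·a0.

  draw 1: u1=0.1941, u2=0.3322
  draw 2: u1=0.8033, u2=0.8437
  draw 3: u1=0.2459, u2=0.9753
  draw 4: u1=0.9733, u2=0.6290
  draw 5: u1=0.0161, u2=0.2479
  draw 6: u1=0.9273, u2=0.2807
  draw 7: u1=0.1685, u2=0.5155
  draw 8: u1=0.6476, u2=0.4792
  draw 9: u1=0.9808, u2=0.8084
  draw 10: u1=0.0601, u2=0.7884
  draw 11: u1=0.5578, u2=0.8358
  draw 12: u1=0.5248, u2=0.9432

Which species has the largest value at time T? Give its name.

Dominant species at T: G

t=0.000: Q=2 D=6 G=2
Draw 1: a1=2.040, a2=0.808, a3=1.488, a0=4.336; τ=−ln(0.1941)/4.336=0.378 → t=0.378; u2·a0=0.3322·4.336=1.440 ≤ a1=2.040 → R1 fires; Q=4 D=5 G=3
Draw 2: a1=1.700, a2=1.212, a3=1.240, a0=4.152; τ=−ln(0.8033)/4.152=0.053 → t=0.431; u2·a0=0.8437·4.152=3.503; a1+a2=2.912 < 3.503 ≤ a1+…+a3=4.152 → R3 fires; Q=4 D=4 G=5
Draw 3: a1=1.360, a2=2.020, a3=0.992, a0=4.372; τ=−ln(0.2459)/4.372=0.321 → t=0.752; u2·a0=0.9753·4.372=4.264; a1+a2=3.380 < 4.264 ≤ a1+…+a3=4.372 → R3 fires; Q=4 D=3 G=7
Draw 4: a1=1.020, a2=2.828, a3=0.744, a0=4.592; τ=−ln(0.9733)/4.592=0.006 → t=0.758; u2·a0=0.6290·4.592=2.888; a1=1.020 < 2.888 ≤ a1+a2=3.848 → R2 fires; Q=4 D=5 G=6
Draw 5: a1=1.700, a2=2.424, a3=1.240, a0=5.364; τ=−ln(0.0161)/5.364=0.770 → t=1.527; u2·a0=0.2479·5.364=1.330 ≤ a1=1.700 → R1 fires; Q=6 D=4 G=7
Draw 6: a1=1.360, a2=2.828, a3=0.992, a0=5.180; τ=−ln(0.9273)/5.180=0.015 → t=1.542; u2·a0=0.2807·5.180=1.454; a1=1.360 < 1.454 ≤ a1+a2=4.188 → R2 fires; Q=6 D=6 G=6
Draw 7: a1=2.040, a2=2.424, a3=1.488, a0=5.952; τ=−ln(0.1685)/5.952=0.299 → t=1.841; u2·a0=0.5155·5.952=3.068; a1=2.040 < 3.068 ≤ a1+a2=4.464 → R2 fires; Q=6 D=8 G=5
Draw 8: a1=2.720, a2=2.020, a3=1.984, a0=6.724; τ=−ln(0.6476)/6.724=0.065 → t=1.906; u2·a0=0.4792·6.724=3.222; a1=2.720 < 3.222 ≤ a1+a2=4.740 → R2 fires; Q=6 D=10 G=4
Draw 9: a1=3.400, a2=1.616, a3=2.480, a0=7.496; τ=−ln(0.9808)/7.496=0.003 → t=1.908; u2·a0=0.8084·7.496=6.060; a1+a2=5.016 < 6.060 ≤ a1+…+a3=7.496 → R3 fires; Q=6 D=9 G=6
Draw 10: a1=3.060, a2=2.424, a3=2.232, a0=7.716; τ=−ln(0.0601)/7.716=0.364 → t=2.273; u2·a0=0.7884·7.716=6.083; a1+a2=5.484 < 6.083 ≤ a1+…+a3=7.716 → R3 fires; Q=6 D=8 G=8
Draw 11: a1=2.720, a2=3.232, a3=1.984, a0=7.936; τ=−ln(0.5578)/7.936=0.074 → t=2.346; u2·a0=0.8358·7.936=6.633; a1+a2=5.952 < 6.633 ≤ a1+…+a3=7.936 → R3 fires; Q=6 D=7 G=10
Draw 12: a1=2.380, a2=4.040, a3=1.736, a0=8.156; τ=−ln(0.5248)/8.156=0.079 → t=2.425 > T=2.38: stop.
At T=2.38: Q=6 D=7 G=10; the largest is G.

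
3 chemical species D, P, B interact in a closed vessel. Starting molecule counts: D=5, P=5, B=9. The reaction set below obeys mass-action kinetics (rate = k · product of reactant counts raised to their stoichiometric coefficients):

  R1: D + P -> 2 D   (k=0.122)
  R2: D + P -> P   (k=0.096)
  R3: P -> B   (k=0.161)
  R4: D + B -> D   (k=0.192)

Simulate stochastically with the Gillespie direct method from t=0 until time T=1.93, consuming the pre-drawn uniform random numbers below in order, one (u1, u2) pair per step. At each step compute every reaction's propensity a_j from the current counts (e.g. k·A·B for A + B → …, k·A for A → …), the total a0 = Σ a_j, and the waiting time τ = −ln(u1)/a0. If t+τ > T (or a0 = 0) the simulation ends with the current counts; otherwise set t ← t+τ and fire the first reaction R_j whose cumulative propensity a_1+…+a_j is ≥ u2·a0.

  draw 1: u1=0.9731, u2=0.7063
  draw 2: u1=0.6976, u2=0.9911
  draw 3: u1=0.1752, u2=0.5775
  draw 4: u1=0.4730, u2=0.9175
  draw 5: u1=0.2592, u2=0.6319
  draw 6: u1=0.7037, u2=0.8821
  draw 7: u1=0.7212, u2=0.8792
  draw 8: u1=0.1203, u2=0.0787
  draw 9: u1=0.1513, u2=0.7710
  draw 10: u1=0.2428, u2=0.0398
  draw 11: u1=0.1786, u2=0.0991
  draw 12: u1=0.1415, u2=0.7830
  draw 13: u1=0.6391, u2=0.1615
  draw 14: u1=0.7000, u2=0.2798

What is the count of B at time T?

B at T = 0

t=0.000: D=5 P=5 B=9
Draw 1: a1=3.050, a2=2.400, a3=0.805, a4=8.640, a0=14.895; τ=−ln(0.9731)/14.895=0.002 → t=0.002; u2·a0=0.7063·14.895=10.520; a1+…+a3=6.255 < 10.520 ≤ a1+…+a4=14.895 → R4 fires; D=5 P=5 B=8
Draw 2: a1=3.050, a2=2.400, a3=0.805, a4=7.680, a0=13.935; τ=−ln(0.6976)/13.935=0.026 → t=0.028; u2·a0=0.9911·13.935=13.811; a1+…+a3=6.255 < 13.811 ≤ a1+…+a4=13.935 → R4 fires; D=5 P=5 B=7
Draw 3: a1=3.050, a2=2.400, a3=0.805, a4=6.720, a0=12.975; τ=−ln(0.1752)/12.975=0.134 → t=0.162; u2·a0=0.5775·12.975=7.493; a1+…+a3=6.255 < 7.493 ≤ a1+…+a4=12.975 → R4 fires; D=5 P=5 B=6
Draw 4: a1=3.050, a2=2.400, a3=0.805, a4=5.760, a0=12.015; τ=−ln(0.4730)/12.015=0.062 → t=0.224; u2·a0=0.9175·12.015=11.024; a1+…+a3=6.255 < 11.024 ≤ a1+…+a4=12.015 → R4 fires; D=5 P=5 B=5
Draw 5: a1=3.050, a2=2.400, a3=0.805, a4=4.800, a0=11.055; τ=−ln(0.2592)/11.055=0.122 → t=0.346; u2·a0=0.6319·11.055=6.986; a1+…+a3=6.255 < 6.986 ≤ a1+…+a4=11.055 → R4 fires; D=5 P=5 B=4
Draw 6: a1=3.050, a2=2.400, a3=0.805, a4=3.840, a0=10.095; τ=−ln(0.7037)/10.095=0.035 → t=0.381; u2·a0=0.8821·10.095=8.905; a1+…+a3=6.255 < 8.905 ≤ a1+…+a4=10.095 → R4 fires; D=5 P=5 B=3
Draw 7: a1=3.050, a2=2.400, a3=0.805, a4=2.880, a0=9.135; τ=−ln(0.7212)/9.135=0.036 → t=0.417; u2·a0=0.8792·9.135=8.031; a1+…+a3=6.255 < 8.031 ≤ a1+…+a4=9.135 → R4 fires; D=5 P=5 B=2
Draw 8: a1=3.050, a2=2.400, a3=0.805, a4=1.920, a0=8.175; τ=−ln(0.1203)/8.175=0.259 → t=0.676; u2·a0=0.0787·8.175=0.643 ≤ a1=3.050 → R1 fires; D=6 P=4 B=2
Draw 9: a1=2.928, a2=2.304, a3=0.644, a4=2.304, a0=8.180; τ=−ln(0.1513)/8.180=0.231 → t=0.907; u2·a0=0.7710·8.180=6.307; a1+…+a3=5.876 < 6.307 ≤ a1+…+a4=8.180 → R4 fires; D=6 P=4 B=1
Draw 10: a1=2.928, a2=2.304, a3=0.644, a4=1.152, a0=7.028; τ=−ln(0.2428)/7.028=0.201 → t=1.108; u2·a0=0.0398·7.028=0.280 ≤ a1=2.928 → R1 fires; D=7 P=3 B=1
Draw 11: a1=2.562, a2=2.016, a3=0.483, a4=1.344, a0=6.405; τ=−ln(0.1786)/6.405=0.269 → t=1.377; u2·a0=0.0991·6.405=0.635 ≤ a1=2.562 → R1 fires; D=8 P=2 B=1
Draw 12: a1=1.952, a2=1.536, a3=0.322, a4=1.536, a0=5.346; τ=−ln(0.1415)/5.346=0.366 → t=1.743; u2·a0=0.7830·5.346=4.186; a1+…+a3=3.810 < 4.186 ≤ a1+…+a4=5.346 → R4 fires; D=8 P=2 B=0
Draw 13: a1=1.952, a2=1.536, a3=0.322, a4=0.000, a0=3.810; τ=−ln(0.6391)/3.810=0.118 → t=1.861; u2·a0=0.1615·3.810=0.615 ≤ a1=1.952 → R1 fires; D=9 P=1 B=0
Draw 14: a1=1.098, a2=0.864, a3=0.161, a4=0.000, a0=2.123; τ=−ln(0.7000)/2.123=0.168 → t=2.029 > T=1.93: stop.
Read off B at T=1.93: 0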